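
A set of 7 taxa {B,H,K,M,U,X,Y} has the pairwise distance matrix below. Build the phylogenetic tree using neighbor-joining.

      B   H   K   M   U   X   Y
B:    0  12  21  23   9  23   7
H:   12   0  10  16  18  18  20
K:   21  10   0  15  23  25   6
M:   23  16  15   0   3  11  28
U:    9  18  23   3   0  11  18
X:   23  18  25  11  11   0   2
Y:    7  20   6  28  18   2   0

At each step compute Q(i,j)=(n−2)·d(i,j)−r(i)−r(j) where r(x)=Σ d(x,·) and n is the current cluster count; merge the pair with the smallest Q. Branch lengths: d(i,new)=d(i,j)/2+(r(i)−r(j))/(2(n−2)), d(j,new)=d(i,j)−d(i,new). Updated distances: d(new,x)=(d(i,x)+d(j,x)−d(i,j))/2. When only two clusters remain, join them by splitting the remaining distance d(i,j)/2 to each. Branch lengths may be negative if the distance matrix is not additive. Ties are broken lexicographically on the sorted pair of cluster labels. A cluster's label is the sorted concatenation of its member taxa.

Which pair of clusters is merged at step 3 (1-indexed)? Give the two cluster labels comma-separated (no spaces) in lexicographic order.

H,K

1. join M+U (d=3, Q=-163) ⇒ MU; edges |M|=29/10, |U|=1/10
  updated: d(B,MU)=29/2, d(H,MU)=31/2, d(K,MU)=35/2, d(MU,X)=19/2, d(MU,Y)=43/2
2. join X+Y (d=2, Q=-126) ⇒ XY; edges |X|=29/8, |Y|=-13/8
  updated: d(B,XY)=14, d(H,XY)=18, d(K,XY)=29/2, d(MU,XY)=29/2
3. join H+K (d=10, Q=-177/2) ⇒ HK; edges |H|=15/4, |K|=25/4
  updated: d(B,HK)=23/2, d(HK,MU)=23/2, d(HK,XY)=45/4
4. join B+XY (d=14, Q=-207/4) ⇒ BXY; edges |B|=113/16, |XY|=111/16
  updated: d(BXY,HK)=35/8, d(BXY,MU)=15/2
5. join BXY+HK (d=35/8, Q=-187/8) ⇒ BHKXY; edges |BXY|=3/16, |HK|=67/16
  updated: d(BHKXY,MU)=117/16
6. join BHKXY+MU (d=117/16) ⇒ BHKMUXY; edges |BHKXY|=117/32, |MU|=117/32
final tree: (((B:113/16,(X:29/8,Y:-13/8):111/16):3/16,(H:15/4,K:25/4):67/16):117/32,(M:29/10,U:1/10):117/32)
total length: 651/16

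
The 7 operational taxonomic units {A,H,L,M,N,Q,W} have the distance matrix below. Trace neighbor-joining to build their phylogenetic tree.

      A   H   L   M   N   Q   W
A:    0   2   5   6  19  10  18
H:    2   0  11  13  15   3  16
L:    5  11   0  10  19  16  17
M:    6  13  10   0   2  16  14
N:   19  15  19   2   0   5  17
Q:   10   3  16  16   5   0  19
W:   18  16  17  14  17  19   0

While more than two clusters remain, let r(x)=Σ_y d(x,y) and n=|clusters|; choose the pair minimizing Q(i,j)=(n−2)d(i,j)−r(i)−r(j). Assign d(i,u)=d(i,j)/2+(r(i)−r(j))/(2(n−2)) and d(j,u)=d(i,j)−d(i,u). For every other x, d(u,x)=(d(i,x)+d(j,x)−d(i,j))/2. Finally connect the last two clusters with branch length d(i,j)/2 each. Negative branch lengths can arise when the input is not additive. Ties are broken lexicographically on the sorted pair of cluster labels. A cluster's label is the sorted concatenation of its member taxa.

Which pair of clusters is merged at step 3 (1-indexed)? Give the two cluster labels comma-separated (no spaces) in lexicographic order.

A,L

1. join M+N (d=2, Q=-128) ⇒ MN; edges |M|=-3/5, |N|=13/5
  updated: d(A,MN)=23/2, d(H,MN)=13, d(L,MN)=27/2, d(MN,Q)=19/2, d(MN,W)=29/2
2. join H+Q (d=3, Q=-181/2) ⇒ HQ; edges |H|=-1/16, |Q|=49/16
  updated: d(A,HQ)=9/2, d(HQ,L)=12, d(HQ,MN)=39/4, d(HQ,W)=16
3. join A+L (d=5, Q=-143/2) ⇒ AL; edges |A|=13/12, |L|=47/12
  updated: d(AL,HQ)=23/4, d(AL,MN)=10, d(AL,W)=15
4. join AL+HQ (d=23/4, Q=-203/4) ⇒ AHLQ; edges |AL|=43/16, |HQ|=49/16
  updated: d(AHLQ,MN)=7, d(AHLQ,W)=101/8
5. join AHLQ+MN (d=7, Q=-273/8) ⇒ AHLMNQ; edges |AHLQ|=41/16, |MN|=71/16
  updated: d(AHLMNQ,W)=161/16
6. join AHLMNQ+W (d=161/16) ⇒ AHLMNQW; edges |AHLMNQ|=161/32, |W|=161/32
final tree: ((((A:13/12,L:47/12):43/16,(H:-1/16,Q:49/16):49/16):41/16,(M:-3/5,N:13/5):71/16):161/32,W:161/32)
total length: 525/16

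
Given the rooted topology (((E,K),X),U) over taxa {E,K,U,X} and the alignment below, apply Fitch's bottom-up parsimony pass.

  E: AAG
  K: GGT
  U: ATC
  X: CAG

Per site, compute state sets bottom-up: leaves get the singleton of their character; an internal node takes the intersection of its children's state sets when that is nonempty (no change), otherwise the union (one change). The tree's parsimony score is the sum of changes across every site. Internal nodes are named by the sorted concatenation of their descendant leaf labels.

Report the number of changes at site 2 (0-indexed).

site 0, node EK: E={A} ∪ K={G} → {A,G} (+1)
site 0, node EKX: EK={A,G} ∪ X={C} → {A,C,G} (+1)
site 0, node EKUX: EKX={A,C,G} ∩ U={A} → {A} (+0)
site 1, node EK: E={A} ∪ K={G} → {A,G} (+1)
site 1, node EKX: EK={A,G} ∩ X={A} → {A} (+0)
site 1, node EKUX: EKX={A} ∪ U={T} → {A,T} (+1)
site 2, node EK: E={G} ∪ K={T} → {G,T} (+1)
site 2, node EKX: EK={G,T} ∩ X={G} → {G} (+0)
site 2, node EKUX: EKX={G} ∪ U={C} → {C,G} (+1)
per-site changes: [2, 2, 2]; total = 6

2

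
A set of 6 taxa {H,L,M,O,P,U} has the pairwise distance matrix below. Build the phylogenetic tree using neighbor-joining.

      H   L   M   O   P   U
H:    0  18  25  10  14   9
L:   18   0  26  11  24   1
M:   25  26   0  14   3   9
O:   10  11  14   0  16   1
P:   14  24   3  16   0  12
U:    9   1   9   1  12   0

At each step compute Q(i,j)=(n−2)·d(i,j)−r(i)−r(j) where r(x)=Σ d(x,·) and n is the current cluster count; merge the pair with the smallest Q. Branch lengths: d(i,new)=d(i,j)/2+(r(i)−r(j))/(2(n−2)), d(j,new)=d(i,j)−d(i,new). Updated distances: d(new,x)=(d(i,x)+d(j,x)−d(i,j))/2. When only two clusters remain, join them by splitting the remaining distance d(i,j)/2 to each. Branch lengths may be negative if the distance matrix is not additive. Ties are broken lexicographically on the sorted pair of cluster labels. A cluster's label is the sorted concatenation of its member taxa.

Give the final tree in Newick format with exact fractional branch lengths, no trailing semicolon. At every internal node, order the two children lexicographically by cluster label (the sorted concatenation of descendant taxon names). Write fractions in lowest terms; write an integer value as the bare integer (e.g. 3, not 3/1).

step 1: merge (M,P) at d=3, Q=-134; branch lengths M→5/2, P→1/2; new cluster MP
  updated: d(H,MP)=18, d(L,MP)=47/2, d(MP,O)=27/2, d(MP,U)=9
step 2: merge (L,U) at d=1, Q=-141/2; branch lengths L→73/12, U→-61/12; new cluster LU
  updated: d(H,LU)=13, d(LU,MP)=63/4, d(LU,O)=11/2
step 3: merge (H,MP) at d=18, Q=-209/4; branch lengths H→119/16, MP→169/16; new cluster HMP
  updated: d(HMP,LU)=43/8, d(HMP,O)=11/4
step 4: merge (HMP,LU) at d=43/8, Q=-109/8; branch lengths HMP→21/16, LU→65/16; new cluster HLMPU
  updated: d(HLMPU,O)=23/16
step 5: merge (HLMPU,O) at d=23/16; branch lengths HLMPU→23/32, O→23/32; new cluster HLMOPU
final tree: (((H:119/16,(M:5/2,P:1/2):169/16):21/16,(L:73/12,U:-61/12):65/16):23/32,O:23/32)
total length: 461/16

(((H:119/16,(M:5/2,P:1/2):169/16):21/16,(L:73/12,U:-61/12):65/16):23/32,O:23/32)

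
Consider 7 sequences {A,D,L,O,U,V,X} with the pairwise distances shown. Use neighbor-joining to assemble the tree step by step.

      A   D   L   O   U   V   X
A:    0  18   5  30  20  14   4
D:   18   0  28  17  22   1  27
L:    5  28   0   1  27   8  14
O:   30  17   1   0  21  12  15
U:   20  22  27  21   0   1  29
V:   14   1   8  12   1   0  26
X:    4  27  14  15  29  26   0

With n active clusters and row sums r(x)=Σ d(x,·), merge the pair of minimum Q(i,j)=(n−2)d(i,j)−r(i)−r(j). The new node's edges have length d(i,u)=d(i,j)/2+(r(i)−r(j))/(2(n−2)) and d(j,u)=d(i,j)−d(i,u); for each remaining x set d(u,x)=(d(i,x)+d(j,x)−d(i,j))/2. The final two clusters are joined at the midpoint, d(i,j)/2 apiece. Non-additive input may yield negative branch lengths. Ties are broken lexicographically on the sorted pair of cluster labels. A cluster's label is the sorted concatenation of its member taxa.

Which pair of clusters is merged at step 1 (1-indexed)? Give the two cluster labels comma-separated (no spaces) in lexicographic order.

1. join A+X (d=4, Q=-186) ⇒ AX; edges |A|=-2/5, |X|=22/5
  updated: d(AX,D)=41/2, d(AX,L)=15/2, d(AX,O)=41/2, d(AX,U)=45/2, d(AX,V)=18
2. join L+O (d=1, Q=-139) ⇒ LO; edges |L|=1/2, |O|=1/2
  updated: d(AX,LO)=27/2, d(D,LO)=22, d(LO,U)=47/2, d(LO,V)=19/2
3. join AX+LO (d=27/2, Q=-205/2) ⇒ ALOX; edges |AX|=31/4, |LO|=23/4
  updated: d(ALOX,D)=29/2, d(ALOX,U)=65/4, d(ALOX,V)=7
4. join ALOX+D (d=29/2, Q=-185/4) ⇒ ADLOX; edges |ALOX|=117/16, |D|=115/16
  updated: d(ADLOX,U)=95/8, d(ADLOX,V)=-13/4
5. join ADLOX+U (d=95/8, Q=-77/8) ⇒ ADLOUX; edges |ADLOX|=61/16, |U|=129/16
  updated: d(ADLOUX,V)=-113/16
6. join ADLOUX+V (d=-113/16) ⇒ ADLOUVX; edges |ADLOUX|=-113/32, |V|=-113/32
final tree: (((((A:-2/5,X:22/5):31/4,(L:1/2,O:1/2):23/4):117/16,D:115/16):61/16,U:129/16):-113/32,V:-113/32)
total length: 605/16

A,X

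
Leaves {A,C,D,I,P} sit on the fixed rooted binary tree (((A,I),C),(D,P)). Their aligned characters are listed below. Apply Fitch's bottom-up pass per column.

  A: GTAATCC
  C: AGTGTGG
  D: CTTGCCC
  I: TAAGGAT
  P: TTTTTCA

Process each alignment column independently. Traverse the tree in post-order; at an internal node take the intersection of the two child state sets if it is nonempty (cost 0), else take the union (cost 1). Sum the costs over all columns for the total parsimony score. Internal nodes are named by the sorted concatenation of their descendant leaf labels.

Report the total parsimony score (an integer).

site 0, node AI: A={G} ∪ I={T} → {G,T} (+1)
site 0, node ACI: AI={G,T} ∪ C={A} → {A,G,T} (+1)
site 0, node DP: D={C} ∪ P={T} → {C,T} (+1)
site 0, node ACDIP: ACI={A,G,T} ∩ DP={C,T} → {T} (+0)
site 1, node AI: A={T} ∪ I={A} → {A,T} (+1)
site 1, node ACI: AI={A,T} ∪ C={G} → {A,G,T} (+1)
site 1, node DP: D={T} ∩ P={T} → {T} (+0)
site 1, node ACDIP: ACI={A,G,T} ∩ DP={T} → {T} (+0)
site 2, node AI: A={A} ∩ I={A} → {A} (+0)
site 2, node ACI: AI={A} ∪ C={T} → {A,T} (+1)
site 2, node DP: D={T} ∩ P={T} → {T} (+0)
site 2, node ACDIP: ACI={A,T} ∩ DP={T} → {T} (+0)
site 3, node AI: A={A} ∪ I={G} → {A,G} (+1)
site 3, node ACI: AI={A,G} ∩ C={G} → {G} (+0)
site 3, node DP: D={G} ∪ P={T} → {G,T} (+1)
site 3, node ACDIP: ACI={G} ∩ DP={G,T} → {G} (+0)
site 4, node AI: A={T} ∪ I={G} → {G,T} (+1)
site 4, node ACI: AI={G,T} ∩ C={T} → {T} (+0)
site 4, node DP: D={C} ∪ P={T} → {C,T} (+1)
site 4, node ACDIP: ACI={T} ∩ DP={C,T} → {T} (+0)
site 5, node AI: A={C} ∪ I={A} → {A,C} (+1)
site 5, node ACI: AI={A,C} ∪ C={G} → {A,C,G} (+1)
site 5, node DP: D={C} ∩ P={C} → {C} (+0)
site 5, node ACDIP: ACI={A,C,G} ∩ DP={C} → {C} (+0)
site 6, node AI: A={C} ∪ I={T} → {C,T} (+1)
site 6, node ACI: AI={C,T} ∪ C={G} → {C,G,T} (+1)
site 6, node DP: D={C} ∪ P={A} → {A,C} (+1)
site 6, node ACDIP: ACI={C,G,T} ∩ DP={A,C} → {C} (+0)
per-site changes: [3, 2, 1, 2, 2, 2, 3]; total = 15

15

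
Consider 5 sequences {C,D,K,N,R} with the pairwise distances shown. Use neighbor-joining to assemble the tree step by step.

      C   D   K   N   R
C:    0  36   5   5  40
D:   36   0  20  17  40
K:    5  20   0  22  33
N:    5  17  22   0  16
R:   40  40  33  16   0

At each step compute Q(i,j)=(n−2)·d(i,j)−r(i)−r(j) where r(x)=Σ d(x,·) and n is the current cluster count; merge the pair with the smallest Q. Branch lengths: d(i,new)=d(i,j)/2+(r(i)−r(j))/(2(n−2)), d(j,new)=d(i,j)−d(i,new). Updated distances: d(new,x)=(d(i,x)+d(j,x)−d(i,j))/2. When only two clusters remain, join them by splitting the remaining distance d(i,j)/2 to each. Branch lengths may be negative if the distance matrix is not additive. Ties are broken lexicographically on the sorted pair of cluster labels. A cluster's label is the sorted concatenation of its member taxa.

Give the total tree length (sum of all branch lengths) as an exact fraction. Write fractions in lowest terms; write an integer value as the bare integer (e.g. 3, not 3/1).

step 1: merge (C,K) at d=5, Q=-151; branch lengths C→7/2, K→3/2; new cluster CK
  updated: d(CK,D)=51/2, d(CK,N)=11, d(CK,R)=34
step 2: merge (CK,D) at d=51/2, Q=-102; branch lengths CK→39/4, D→63/4; new cluster CDK
  updated: d(CDK,N)=5/4, d(CDK,R)=97/4
step 3: merge (CDK,N) at d=5/4, Q=-83/2; branch lengths CDK→19/4, N→-7/2; new cluster CDKN
  updated: d(CDKN,R)=39/2
step 4: merge (CDKN,R) at d=39/2; branch lengths CDKN→39/4, R→39/4; new cluster CDKNR
final tree: ((((C:7/2,K:3/2):39/4,D:63/4):19/4,N:-7/2):39/4,R:39/4)
total length: 205/4

205/4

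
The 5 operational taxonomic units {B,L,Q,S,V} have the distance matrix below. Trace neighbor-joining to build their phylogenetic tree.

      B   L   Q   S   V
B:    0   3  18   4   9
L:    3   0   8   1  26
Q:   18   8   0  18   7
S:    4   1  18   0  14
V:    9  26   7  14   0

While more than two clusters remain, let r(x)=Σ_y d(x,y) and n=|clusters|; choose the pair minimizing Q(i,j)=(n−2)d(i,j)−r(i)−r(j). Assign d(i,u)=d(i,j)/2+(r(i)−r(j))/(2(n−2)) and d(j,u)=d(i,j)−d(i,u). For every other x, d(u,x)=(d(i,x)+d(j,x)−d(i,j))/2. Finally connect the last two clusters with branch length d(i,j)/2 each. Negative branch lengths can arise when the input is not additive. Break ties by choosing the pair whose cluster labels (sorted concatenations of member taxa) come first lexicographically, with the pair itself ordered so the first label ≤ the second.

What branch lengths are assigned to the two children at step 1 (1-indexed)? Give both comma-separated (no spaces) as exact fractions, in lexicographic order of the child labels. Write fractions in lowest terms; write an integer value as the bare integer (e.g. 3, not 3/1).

step 1: merge (Q,V) at d=7, Q=-86; branch lengths Q→8/3, V→13/3; new cluster QV
  updated: d(B,QV)=10, d(L,QV)=27/2, d(QV,S)=25/2
step 2: merge (B,QV) at d=10, Q=-33; branch lengths B→1/4, QV→39/4; new cluster BQV
  updated: d(BQV,L)=13/4, d(BQV,S)=13/4
step 3: merge (BQV,L) at d=13/4, Q=-15/2; branch lengths BQV→11/4, L→1/2; new cluster BLQV
  updated: d(BLQV,S)=1/2
step 4: merge (BLQV,S) at d=1/2; branch lengths BLQV→1/4, S→1/4; new cluster BLQSV
final tree: (((B:1/4,(Q:8/3,V:13/3):39/4):11/4,L:1/2):1/4,S:1/4)
total length: 83/4

8/3,13/3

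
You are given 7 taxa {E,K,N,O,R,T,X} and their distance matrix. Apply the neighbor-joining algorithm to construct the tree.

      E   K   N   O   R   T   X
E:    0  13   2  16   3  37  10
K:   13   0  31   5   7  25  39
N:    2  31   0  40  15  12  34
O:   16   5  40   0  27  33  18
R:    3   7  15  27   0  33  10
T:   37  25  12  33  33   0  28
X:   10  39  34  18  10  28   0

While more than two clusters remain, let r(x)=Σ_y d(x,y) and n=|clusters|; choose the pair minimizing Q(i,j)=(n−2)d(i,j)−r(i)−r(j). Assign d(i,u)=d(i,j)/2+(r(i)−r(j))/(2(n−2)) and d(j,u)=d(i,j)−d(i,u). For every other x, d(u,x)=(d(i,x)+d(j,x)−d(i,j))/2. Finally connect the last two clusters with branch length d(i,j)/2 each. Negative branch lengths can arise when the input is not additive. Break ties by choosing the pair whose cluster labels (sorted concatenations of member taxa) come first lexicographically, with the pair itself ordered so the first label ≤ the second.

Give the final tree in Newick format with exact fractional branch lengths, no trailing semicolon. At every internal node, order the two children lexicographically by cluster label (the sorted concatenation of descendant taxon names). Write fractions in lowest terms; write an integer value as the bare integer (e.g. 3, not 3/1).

(((E:-13/16,(R:3/4,X:37/4):37/16):27/16,(K:19/16,O:61/16):179/16):201/32,(N:13/5,T:47/5):201/32)

1. join N+T (d=12, Q=-242) ⇒ NT; edges |N|=13/5, |T|=47/5
  updated: d(E,NT)=27/2, d(K,NT)=22, d(NT,O)=61/2, d(NT,R)=18, d(NT,X)=25
2. join K+O (d=5, Q=-325/2) ⇒ KO; edges |K|=19/16, |O|=61/16
  updated: d(E,KO)=12, d(KO,NT)=95/4, d(KO,R)=29/2, d(KO,X)=26
3. join R+X (d=10, Q=-173/2) ⇒ RX; edges |R|=3/4, |X|=37/4
  updated: d(E,RX)=3/2, d(KO,RX)=61/4, d(NT,RX)=33/2
4. join E+RX (d=3/2, Q=-229/4) ⇒ ERX; edges |E|=-13/16, |RX|=37/16
  updated: d(ERX,KO)=103/8, d(ERX,NT)=57/4
5. join ERX+KO (d=103/8, Q=-407/8) ⇒ EKORX; edges |ERX|=27/16, |KO|=179/16
  updated: d(EKORX,NT)=201/16
6. join EKORX+NT (d=201/16) ⇒ EKNORTX; edges |EKORX|=201/32, |NT|=201/32
final tree: (((E:-13/16,(R:3/4,X:37/4):37/16):27/16,(K:19/16,O:61/16):179/16):201/32,(N:13/5,T:47/5):201/32)
total length: 863/16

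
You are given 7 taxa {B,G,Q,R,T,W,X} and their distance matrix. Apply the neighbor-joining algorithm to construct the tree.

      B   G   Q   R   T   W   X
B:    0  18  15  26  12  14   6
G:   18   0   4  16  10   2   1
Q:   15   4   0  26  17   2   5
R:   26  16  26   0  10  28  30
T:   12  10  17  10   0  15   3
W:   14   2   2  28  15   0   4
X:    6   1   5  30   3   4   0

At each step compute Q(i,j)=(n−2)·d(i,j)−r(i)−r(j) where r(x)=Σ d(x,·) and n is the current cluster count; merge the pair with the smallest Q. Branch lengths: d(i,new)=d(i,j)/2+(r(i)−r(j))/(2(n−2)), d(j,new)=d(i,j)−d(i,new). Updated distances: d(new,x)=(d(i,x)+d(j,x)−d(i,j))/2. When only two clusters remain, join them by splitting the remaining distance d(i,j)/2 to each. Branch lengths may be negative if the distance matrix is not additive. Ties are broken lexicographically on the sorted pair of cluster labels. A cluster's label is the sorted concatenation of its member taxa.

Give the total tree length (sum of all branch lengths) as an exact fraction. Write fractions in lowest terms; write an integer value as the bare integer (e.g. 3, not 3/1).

259/8

iteration 1: select R,T (d=10, Q=-153); attach at lengths (119/10, -19/10); label the merged cluster RT
  updated: d(B,RT)=14, d(G,RT)=8, d(Q,RT)=33/2, d(RT,W)=33/2, d(RT,X)=23/2
iteration 2: select B,RT (d=14, Q=-155/2); attach at lengths (113/16, 111/16); label the merged cluster BRT
  updated: d(BRT,G)=6, d(BRT,Q)=35/4, d(BRT,W)=33/4, d(BRT,X)=7/4
iteration 3: select BRT,X (d=7/4, Q=-125/4); attach at lengths (73/24, -31/24); label the merged cluster BRTX
  updated: d(BRTX,G)=21/8, d(BRTX,Q)=6, d(BRTX,W)=21/4
iteration 4: select BRTX,G (d=21/8, Q=-69/4); attach at lengths (21/8, 0); label the merged cluster BGRTX
  updated: d(BGRTX,Q)=59/16, d(BGRTX,W)=37/16
iteration 5: select BGRTX,Q (d=59/16, Q=-8); attach at lengths (2, 27/16); label the merged cluster BGQRTX
  updated: d(BGQRTX,W)=5/16
iteration 6: select BGQRTX,W (d=5/16); attach at lengths (5/32, 5/32); label the merged cluster BGQRTWX
final tree: (((((B:113/16,(R:119/10,T:-19/10):111/16):73/24,X:-31/24):21/8,G:0):2,Q:27/16):5/32,W:5/32)
total length: 259/8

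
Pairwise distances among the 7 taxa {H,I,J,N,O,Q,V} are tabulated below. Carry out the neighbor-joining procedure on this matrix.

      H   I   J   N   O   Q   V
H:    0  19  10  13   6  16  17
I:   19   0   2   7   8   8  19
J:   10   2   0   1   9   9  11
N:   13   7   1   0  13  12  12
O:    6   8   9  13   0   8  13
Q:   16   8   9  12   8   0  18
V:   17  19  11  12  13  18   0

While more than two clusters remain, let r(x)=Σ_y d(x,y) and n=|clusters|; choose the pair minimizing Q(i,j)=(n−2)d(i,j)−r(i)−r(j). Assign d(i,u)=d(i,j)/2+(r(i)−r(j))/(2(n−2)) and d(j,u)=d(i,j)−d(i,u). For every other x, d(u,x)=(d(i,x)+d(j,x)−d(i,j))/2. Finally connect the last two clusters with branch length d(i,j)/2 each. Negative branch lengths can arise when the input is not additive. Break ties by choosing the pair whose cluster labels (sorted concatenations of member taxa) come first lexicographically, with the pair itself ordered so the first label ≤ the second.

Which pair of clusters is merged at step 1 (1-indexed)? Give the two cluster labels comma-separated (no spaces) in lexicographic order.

iteration 1: select H,O (d=6, Q=-108); attach at lengths (27/5, 3/5); label the merged cluster HO
  updated: d(HO,I)=21/2, d(HO,J)=13/2, d(HO,N)=10, d(HO,Q)=9, d(HO,V)=12
iteration 2: select HO,V (d=12, Q=-72); attach at lengths (3, 9); label the merged cluster HOV
  updated: d(HOV,I)=35/4, d(HOV,J)=11/4, d(HOV,N)=5, d(HOV,Q)=15/2
iteration 3: select I,Q (d=8, Q=-153/4); attach at lengths (53/24, 139/24); label the merged cluster IQ
  updated: d(HOV,IQ)=33/8, d(IQ,J)=3/2, d(IQ,N)=11/2
iteration 4: select HOV,IQ (d=33/8, Q=-59/4); attach at lengths (9/4, 15/8); label the merged cluster HIOQV
  updated: d(HIOQV,J)=1/16, d(HIOQV,N)=51/16
iteration 5: select HIOQV,J (d=1/16, Q=-17/4); attach at lengths (9/8, -17/16); label the merged cluster HIJOQV
  updated: d(HIJOQV,N)=33/16
iteration 6: select HIJOQV,N (d=33/16); attach at lengths (33/32, 33/32); label the merged cluster HIJNOQV
final tree: (((((H:27/5,O:3/5):3,V:9):9/4,(I:53/24,Q:139/24):15/8):9/8,J:-17/16):33/32,N:33/32)
total length: 129/4

H,O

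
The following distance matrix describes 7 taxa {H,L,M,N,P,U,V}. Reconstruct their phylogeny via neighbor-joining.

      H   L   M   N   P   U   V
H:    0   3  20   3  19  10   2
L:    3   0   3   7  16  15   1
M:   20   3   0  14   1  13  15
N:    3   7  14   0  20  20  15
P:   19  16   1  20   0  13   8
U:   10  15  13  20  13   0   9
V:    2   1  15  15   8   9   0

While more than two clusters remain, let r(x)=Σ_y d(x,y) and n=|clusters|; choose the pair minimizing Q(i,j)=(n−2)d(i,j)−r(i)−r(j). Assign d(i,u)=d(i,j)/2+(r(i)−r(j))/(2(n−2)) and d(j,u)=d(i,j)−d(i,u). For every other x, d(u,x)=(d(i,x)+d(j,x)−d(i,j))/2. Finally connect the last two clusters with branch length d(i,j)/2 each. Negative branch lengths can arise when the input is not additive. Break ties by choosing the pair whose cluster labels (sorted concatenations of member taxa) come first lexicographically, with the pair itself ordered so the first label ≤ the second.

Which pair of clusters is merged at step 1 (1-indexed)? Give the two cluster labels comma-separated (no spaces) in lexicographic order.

M,P

iteration 1: select M,P (d=1, Q=-138); attach at lengths (-3/5, 8/5); label the merged cluster MP
  updated: d(H,MP)=19, d(L,MP)=9, d(MP,N)=33/2, d(MP,U)=25/2, d(MP,V)=11
iteration 2: select H,N (d=3, Q=-173/2); attach at lengths (-25/16, 73/16); label the merged cluster HN
  updated: d(HN,L)=7/2, d(HN,MP)=65/4, d(HN,U)=27/2, d(HN,V)=7
iteration 3: select MP,U (d=25/2, Q=-245/4); attach at lengths (145/24, 155/24); label the merged cluster MPU
  updated: d(HN,MPU)=69/8, d(L,MPU)=23/4, d(MPU,V)=15/4
iteration 4: select HN,L (d=7/2, Q=-179/8); attach at lengths (127/32, -15/32); label the merged cluster HLN
  updated: d(HLN,MPU)=87/16, d(HLN,V)=9/4
iteration 5: select HLN,MPU (d=87/16, Q=-183/16); attach at lengths (63/32, 111/32); label the merged cluster HLMNPU
  updated: d(HLMNPU,V)=9/32
iteration 6: select HLMNPU,V (d=9/32); attach at lengths (9/64, 9/64); label the merged cluster HLMNPUV
final tree: ((((H:-25/16,N:73/16):127/32,L:-15/32):63/32,((M:-3/5,P:8/5):145/24,U:155/24):111/32):9/64,V:9/64)
total length: 823/32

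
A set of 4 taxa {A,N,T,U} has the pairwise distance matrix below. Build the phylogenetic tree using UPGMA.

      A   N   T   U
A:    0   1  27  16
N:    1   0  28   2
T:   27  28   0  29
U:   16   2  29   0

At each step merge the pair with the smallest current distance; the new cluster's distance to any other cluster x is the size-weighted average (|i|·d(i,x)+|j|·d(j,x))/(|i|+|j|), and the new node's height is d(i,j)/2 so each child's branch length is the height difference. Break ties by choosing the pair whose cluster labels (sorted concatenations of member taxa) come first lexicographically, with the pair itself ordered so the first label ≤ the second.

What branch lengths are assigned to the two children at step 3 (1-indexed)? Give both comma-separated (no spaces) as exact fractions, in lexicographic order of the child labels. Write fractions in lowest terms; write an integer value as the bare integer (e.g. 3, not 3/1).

1. join A+N (d=1) ⇒ AN; edges |A|=1/2, |N|=1/2
  updated: d(AN,T)=55/2, d(AN,U)=9
2. join AN+U (d=9) ⇒ ANU; edges |AN|=4, |U|=9/2
  updated: d(ANU,T)=28
3. join ANU+T (d=28) ⇒ ANTU; edges |ANU|=19/2, |T|=14
final tree: (((A:1/2,N:1/2):4,U:9/2):19/2,T:14)
total length: 33

19/2,14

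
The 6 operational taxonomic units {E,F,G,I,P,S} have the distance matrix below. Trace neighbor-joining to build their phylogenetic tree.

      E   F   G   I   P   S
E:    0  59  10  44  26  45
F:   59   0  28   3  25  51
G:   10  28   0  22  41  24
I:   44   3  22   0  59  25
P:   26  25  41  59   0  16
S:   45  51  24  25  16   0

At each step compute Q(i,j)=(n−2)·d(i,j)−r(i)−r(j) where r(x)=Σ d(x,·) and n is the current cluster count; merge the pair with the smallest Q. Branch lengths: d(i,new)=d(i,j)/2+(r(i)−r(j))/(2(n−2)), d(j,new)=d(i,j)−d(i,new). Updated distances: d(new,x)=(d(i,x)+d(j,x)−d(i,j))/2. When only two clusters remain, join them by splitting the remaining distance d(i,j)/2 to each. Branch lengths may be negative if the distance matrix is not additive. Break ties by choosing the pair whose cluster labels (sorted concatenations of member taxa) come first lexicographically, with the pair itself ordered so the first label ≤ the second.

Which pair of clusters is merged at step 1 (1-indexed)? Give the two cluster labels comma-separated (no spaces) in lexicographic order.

F,I

step 1: merge (F,I) at d=3, Q=-307; branch lengths F→25/8, I→-1/8; new cluster FI
  updated: d(E,FI)=50, d(FI,G)=47/2, d(FI,P)=81/2, d(FI,S)=73/2
step 2: merge (E,G) at d=10, Q=-399/2; branch lengths E→125/12, G→-5/12; new cluster EG
  updated: d(EG,FI)=127/4, d(EG,P)=57/2, d(EG,S)=59/2
step 3: merge (EG,FI) at d=127/4, Q=-135; branch lengths EG→89/8, FI→165/8; new cluster EFGI
  updated: d(EFGI,P)=149/8, d(EFGI,S)=137/8
step 4: merge (EFGI,P) at d=149/8, Q=-207/4; branch lengths EFGI→79/8, P→35/4; new cluster EFGIP
  updated: d(EFGIP,S)=29/4
step 5: merge (EFGIP,S) at d=29/4; branch lengths EFGIP→29/8, S→29/8; new cluster EFGIPS
final tree: ((((E:125/12,G:-5/12):89/8,(F:25/8,I:-1/8):165/8):79/8,P:35/4):29/8,S:29/8)
total length: 565/8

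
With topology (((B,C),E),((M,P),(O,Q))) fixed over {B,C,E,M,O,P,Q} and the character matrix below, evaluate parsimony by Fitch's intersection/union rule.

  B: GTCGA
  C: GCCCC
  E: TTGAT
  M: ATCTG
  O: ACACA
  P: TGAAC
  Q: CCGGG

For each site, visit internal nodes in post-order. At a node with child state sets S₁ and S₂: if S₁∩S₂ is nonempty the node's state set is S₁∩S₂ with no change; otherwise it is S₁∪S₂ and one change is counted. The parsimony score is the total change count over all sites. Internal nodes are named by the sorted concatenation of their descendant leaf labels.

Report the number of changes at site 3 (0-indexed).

5

site 0, node BC: B={G} ∩ C={G} → {G} (+0)
site 0, node BCE: BC={G} ∪ E={T} → {G,T} (+1)
site 0, node MP: M={A} ∪ P={T} → {A,T} (+1)
site 0, node OQ: O={A} ∪ Q={C} → {A,C} (+1)
site 0, node MOPQ: MP={A,T} ∩ OQ={A,C} → {A} (+0)
site 0, node BCEMOPQ: BCE={G,T} ∪ MOPQ={A} → {A,G,T} (+1)
site 1, node BC: B={T} ∪ C={C} → {C,T} (+1)
site 1, node BCE: BC={C,T} ∩ E={T} → {T} (+0)
site 1, node MP: M={T} ∪ P={G} → {G,T} (+1)
site 1, node OQ: O={C} ∩ Q={C} → {C} (+0)
site 1, node MOPQ: MP={G,T} ∪ OQ={C} → {C,G,T} (+1)
site 1, node BCEMOPQ: BCE={T} ∩ MOPQ={C,G,T} → {T} (+0)
site 2, node BC: B={C} ∩ C={C} → {C} (+0)
site 2, node BCE: BC={C} ∪ E={G} → {C,G} (+1)
site 2, node MP: M={C} ∪ P={A} → {A,C} (+1)
site 2, node OQ: O={A} ∪ Q={G} → {A,G} (+1)
site 2, node MOPQ: MP={A,C} ∩ OQ={A,G} → {A} (+0)
site 2, node BCEMOPQ: BCE={C,G} ∪ MOPQ={A} → {A,C,G} (+1)
site 3, node BC: B={G} ∪ C={C} → {C,G} (+1)
site 3, node BCE: BC={C,G} ∪ E={A} → {A,C,G} (+1)
site 3, node MP: M={T} ∪ P={A} → {A,T} (+1)
site 3, node OQ: O={C} ∪ Q={G} → {C,G} (+1)
site 3, node MOPQ: MP={A,T} ∪ OQ={C,G} → {A,C,G,T} (+1)
site 3, node BCEMOPQ: BCE={A,C,G} ∩ MOPQ={A,C,G,T} → {A,C,G} (+0)
site 4, node BC: B={A} ∪ C={C} → {A,C} (+1)
site 4, node BCE: BC={A,C} ∪ E={T} → {A,C,T} (+1)
site 4, node MP: M={G} ∪ P={C} → {C,G} (+1)
site 4, node OQ: O={A} ∪ Q={G} → {A,G} (+1)
site 4, node MOPQ: MP={C,G} ∩ OQ={A,G} → {G} (+0)
site 4, node BCEMOPQ: BCE={A,C,T} ∪ MOPQ={G} → {A,C,G,T} (+1)
per-site changes: [4, 3, 4, 5, 5]; total = 21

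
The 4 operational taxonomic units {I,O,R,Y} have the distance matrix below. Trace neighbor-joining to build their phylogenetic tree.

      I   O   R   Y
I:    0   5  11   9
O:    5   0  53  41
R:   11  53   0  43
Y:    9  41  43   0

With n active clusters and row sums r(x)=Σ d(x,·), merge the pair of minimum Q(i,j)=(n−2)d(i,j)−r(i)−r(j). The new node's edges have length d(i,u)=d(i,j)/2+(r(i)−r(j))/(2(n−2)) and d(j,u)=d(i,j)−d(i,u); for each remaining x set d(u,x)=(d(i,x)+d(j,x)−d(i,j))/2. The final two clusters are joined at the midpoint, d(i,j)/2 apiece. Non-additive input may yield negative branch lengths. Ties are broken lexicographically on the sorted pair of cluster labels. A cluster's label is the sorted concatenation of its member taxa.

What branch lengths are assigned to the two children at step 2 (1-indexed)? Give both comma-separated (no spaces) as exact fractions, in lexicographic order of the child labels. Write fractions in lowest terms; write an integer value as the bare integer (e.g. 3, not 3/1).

9/2,25

step 1: merge (I,O) at d=5, Q=-114; branch lengths I→-16, O→21; new cluster IO
  updated: d(IO,R)=59/2, d(IO,Y)=45/2
step 2: merge (IO,R) at d=59/2, Q=-95; branch lengths IO→9/2, R→25; new cluster IOR
  updated: d(IOR,Y)=18
step 3: merge (IOR,Y) at d=18; branch lengths IOR→9, Y→9; new cluster IORY
final tree: (((I:-16,O:21):9/2,R:25):9,Y:9)
total length: 105/2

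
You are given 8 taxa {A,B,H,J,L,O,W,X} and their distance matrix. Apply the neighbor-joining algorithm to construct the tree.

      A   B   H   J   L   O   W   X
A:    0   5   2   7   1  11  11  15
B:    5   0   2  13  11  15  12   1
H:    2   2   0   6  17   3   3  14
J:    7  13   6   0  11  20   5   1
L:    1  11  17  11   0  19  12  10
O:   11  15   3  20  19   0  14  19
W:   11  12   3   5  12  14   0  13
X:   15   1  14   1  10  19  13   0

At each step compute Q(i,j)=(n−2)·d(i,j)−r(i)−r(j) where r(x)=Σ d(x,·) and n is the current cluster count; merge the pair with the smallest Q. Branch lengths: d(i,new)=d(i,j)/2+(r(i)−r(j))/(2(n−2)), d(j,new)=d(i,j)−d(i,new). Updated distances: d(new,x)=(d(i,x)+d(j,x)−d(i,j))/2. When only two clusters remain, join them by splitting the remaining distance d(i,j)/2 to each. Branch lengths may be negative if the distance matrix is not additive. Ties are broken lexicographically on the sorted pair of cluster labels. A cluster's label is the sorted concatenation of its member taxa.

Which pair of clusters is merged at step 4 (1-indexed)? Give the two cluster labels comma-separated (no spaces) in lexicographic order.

iteration 1: select H,O (d=3, Q=-130); attach at lengths (-3, 6); label the merged cluster HO
  updated: d(A,HO)=5, d(B,HO)=7, d(HO,J)=23/2, d(HO,L)=33/2, d(HO,W)=7, d(HO,X)=15
iteration 2: select A,L (d=1, Q=-201/2); attach at lengths (-5/4, 9/4); label the merged cluster AL
  updated: d(AL,B)=15/2, d(AL,HO)=41/4, d(AL,J)=17/2, d(AL,W)=11, d(AL,X)=12
iteration 3: select B,X (d=1, Q=-157/2); attach at lengths (5/16, 11/16); label the merged cluster BX
  updated: d(AL,BX)=37/4, d(BX,HO)=21/2, d(BX,J)=13/2, d(BX,W)=12
iteration 4: select HO,W (d=7, Q=-213/4); attach at lengths (101/24, 67/24); label the merged cluster HOW
  updated: d(AL,HOW)=57/8, d(BX,HOW)=31/4, d(HOW,J)=19/4
iteration 5: select AL,HOW (d=57/8, Q=-121/4); attach at lengths (39/8, 9/4); label the merged cluster AHLOW
  updated: d(AHLOW,BX)=79/16, d(AHLOW,J)=49/16
iteration 6: select AHLOW,BX (d=79/16, Q=-29/2); attach at lengths (3/4, 67/16); label the merged cluster ABHLOWX
  updated: d(ABHLOWX,J)=37/16
iteration 7: select ABHLOWX,J (d=37/16); attach at lengths (37/32, 37/32); label the merged cluster ABHJLOWX
final tree: ((((A:-5/4,L:9/4):39/8,((H:-3,O:6):101/24,W:67/24):9/4):3/4,(B:5/16,X:11/16):67/16):37/32,J:37/32)
total length: 211/8

HO,W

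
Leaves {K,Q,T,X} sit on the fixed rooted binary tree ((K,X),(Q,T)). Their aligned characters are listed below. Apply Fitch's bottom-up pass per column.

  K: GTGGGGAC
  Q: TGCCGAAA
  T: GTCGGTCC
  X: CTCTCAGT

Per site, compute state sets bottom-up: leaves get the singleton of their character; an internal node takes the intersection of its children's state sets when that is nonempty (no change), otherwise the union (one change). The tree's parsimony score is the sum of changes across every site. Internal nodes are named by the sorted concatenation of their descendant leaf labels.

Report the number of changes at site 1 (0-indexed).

1

site 0, node KX: K={G} ∪ X={C} → {C,G} (+1)
site 0, node QT: Q={T} ∪ T={G} → {G,T} (+1)
site 0, node KQTX: KX={C,G} ∩ QT={G,T} → {G} (+0)
site 1, node KX: K={T} ∩ X={T} → {T} (+0)
site 1, node QT: Q={G} ∪ T={T} → {G,T} (+1)
site 1, node KQTX: KX={T} ∩ QT={G,T} → {T} (+0)
site 2, node KX: K={G} ∪ X={C} → {C,G} (+1)
site 2, node QT: Q={C} ∩ T={C} → {C} (+0)
site 2, node KQTX: KX={C,G} ∩ QT={C} → {C} (+0)
site 3, node KX: K={G} ∪ X={T} → {G,T} (+1)
site 3, node QT: Q={C} ∪ T={G} → {C,G} (+1)
site 3, node KQTX: KX={G,T} ∩ QT={C,G} → {G} (+0)
site 4, node KX: K={G} ∪ X={C} → {C,G} (+1)
site 4, node QT: Q={G} ∩ T={G} → {G} (+0)
site 4, node KQTX: KX={C,G} ∩ QT={G} → {G} (+0)
site 5, node KX: K={G} ∪ X={A} → {A,G} (+1)
site 5, node QT: Q={A} ∪ T={T} → {A,T} (+1)
site 5, node KQTX: KX={A,G} ∩ QT={A,T} → {A} (+0)
site 6, node KX: K={A} ∪ X={G} → {A,G} (+1)
site 6, node QT: Q={A} ∪ T={C} → {A,C} (+1)
site 6, node KQTX: KX={A,G} ∩ QT={A,C} → {A} (+0)
site 7, node KX: K={C} ∪ X={T} → {C,T} (+1)
site 7, node QT: Q={A} ∪ T={C} → {A,C} (+1)
site 7, node KQTX: KX={C,T} ∩ QT={A,C} → {C} (+0)
per-site changes: [2, 1, 1, 2, 1, 2, 2, 2]; total = 13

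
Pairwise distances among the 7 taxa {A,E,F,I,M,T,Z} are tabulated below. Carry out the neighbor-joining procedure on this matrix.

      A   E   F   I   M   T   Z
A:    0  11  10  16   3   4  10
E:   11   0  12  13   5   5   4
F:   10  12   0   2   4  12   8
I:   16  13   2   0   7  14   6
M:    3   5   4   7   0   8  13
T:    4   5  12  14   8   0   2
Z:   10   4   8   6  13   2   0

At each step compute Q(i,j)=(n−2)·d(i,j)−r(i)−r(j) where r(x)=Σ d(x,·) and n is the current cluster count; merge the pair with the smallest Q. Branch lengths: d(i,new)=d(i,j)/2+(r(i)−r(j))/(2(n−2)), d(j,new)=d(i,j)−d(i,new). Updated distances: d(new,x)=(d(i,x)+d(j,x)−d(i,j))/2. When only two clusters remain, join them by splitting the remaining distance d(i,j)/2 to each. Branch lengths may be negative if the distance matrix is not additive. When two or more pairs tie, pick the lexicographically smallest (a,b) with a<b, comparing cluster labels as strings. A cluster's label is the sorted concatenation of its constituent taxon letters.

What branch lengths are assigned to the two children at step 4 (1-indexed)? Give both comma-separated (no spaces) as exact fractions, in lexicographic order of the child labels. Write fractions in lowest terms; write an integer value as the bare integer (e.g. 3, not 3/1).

47/16,43/16

step 1: merge (F,I) at d=2, Q=-96; branch lengths F→0, I→2; new cluster FI
  updated: d(A,FI)=12, d(E,FI)=23/2, d(FI,M)=9/2, d(FI,T)=12, d(FI,Z)=6
step 2: merge (A,M) at d=3, Q=-123/2; branch lengths A→37/16, M→11/16; new cluster AM
  updated: d(AM,E)=13/2, d(AM,FI)=27/4, d(AM,T)=9/2, d(AM,Z)=10
step 3: merge (AM,FI) at d=27/4, Q=-175/4; branch lengths AM→47/24, FI→115/24; new cluster AFIM
  updated: d(AFIM,E)=45/8, d(AFIM,T)=39/8, d(AFIM,Z)=37/8
step 4: merge (AFIM,E) at d=45/8, Q=-37/2; branch lengths AFIM→47/16, E→43/16; new cluster AEFIM
  updated: d(AEFIM,T)=17/8, d(AEFIM,Z)=3/2
step 5: merge (AEFIM,T) at d=17/8, Q=-45/8; branch lengths AEFIM→13/16, T→21/16; new cluster AEFIMT
  updated: d(AEFIMT,Z)=11/16
step 6: merge (AEFIMT,Z) at d=11/16; branch lengths AEFIMT→11/32, Z→11/32; new cluster AEFIMTZ
final tree: (((((A:37/16,M:11/16):47/24,(F:0,I:2):115/24):47/16,E:43/16):13/16,T:21/16):11/32,Z:11/32)
total length: 323/16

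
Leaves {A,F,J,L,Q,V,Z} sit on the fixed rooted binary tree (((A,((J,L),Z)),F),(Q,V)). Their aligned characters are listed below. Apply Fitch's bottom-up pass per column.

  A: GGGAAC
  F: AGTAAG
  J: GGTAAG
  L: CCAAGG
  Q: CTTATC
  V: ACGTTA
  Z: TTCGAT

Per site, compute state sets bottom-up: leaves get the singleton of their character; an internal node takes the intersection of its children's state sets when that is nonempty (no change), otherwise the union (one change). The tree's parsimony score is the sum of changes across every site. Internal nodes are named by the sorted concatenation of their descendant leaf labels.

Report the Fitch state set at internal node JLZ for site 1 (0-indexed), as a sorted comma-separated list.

C,G,T

site 0, node JL: J={G} ∪ L={C} → {C,G} (+1)
site 0, node JLZ: JL={C,G} ∪ Z={T} → {C,G,T} (+1)
site 0, node AJLZ: A={G} ∩ JLZ={C,G,T} → {G} (+0)
site 0, node AFJLZ: AJLZ={G} ∪ F={A} → {A,G} (+1)
site 0, node QV: Q={C} ∪ V={A} → {A,C} (+1)
site 0, node AFJLQVZ: AFJLZ={A,G} ∩ QV={A,C} → {A} (+0)
site 1, node JL: J={G} ∪ L={C} → {C,G} (+1)
site 1, node JLZ: JL={C,G} ∪ Z={T} → {C,G,T} (+1)
site 1, node AJLZ: A={G} ∩ JLZ={C,G,T} → {G} (+0)
site 1, node AFJLZ: AJLZ={G} ∩ F={G} → {G} (+0)
site 1, node QV: Q={T} ∪ V={C} → {C,T} (+1)
site 1, node AFJLQVZ: AFJLZ={G} ∪ QV={C,T} → {C,G,T} (+1)
site 2, node JL: J={T} ∪ L={A} → {A,T} (+1)
site 2, node JLZ: JL={A,T} ∪ Z={C} → {A,C,T} (+1)
site 2, node AJLZ: A={G} ∪ JLZ={A,C,T} → {A,C,G,T} (+1)
site 2, node AFJLZ: AJLZ={A,C,G,T} ∩ F={T} → {T} (+0)
site 2, node QV: Q={T} ∪ V={G} → {G,T} (+1)
site 2, node AFJLQVZ: AFJLZ={T} ∩ QV={G,T} → {T} (+0)
site 3, node JL: J={A} ∩ L={A} → {A} (+0)
site 3, node JLZ: JL={A} ∪ Z={G} → {A,G} (+1)
site 3, node AJLZ: A={A} ∩ JLZ={A,G} → {A} (+0)
site 3, node AFJLZ: AJLZ={A} ∩ F={A} → {A} (+0)
site 3, node QV: Q={A} ∪ V={T} → {A,T} (+1)
site 3, node AFJLQVZ: AFJLZ={A} ∩ QV={A,T} → {A} (+0)
site 4, node JL: J={A} ∪ L={G} → {A,G} (+1)
site 4, node JLZ: JL={A,G} ∩ Z={A} → {A} (+0)
site 4, node AJLZ: A={A} ∩ JLZ={A} → {A} (+0)
site 4, node AFJLZ: AJLZ={A} ∩ F={A} → {A} (+0)
site 4, node QV: Q={T} ∩ V={T} → {T} (+0)
site 4, node AFJLQVZ: AFJLZ={A} ∪ QV={T} → {A,T} (+1)
site 5, node JL: J={G} ∩ L={G} → {G} (+0)
site 5, node JLZ: JL={G} ∪ Z={T} → {G,T} (+1)
site 5, node AJLZ: A={C} ∪ JLZ={G,T} → {C,G,T} (+1)
site 5, node AFJLZ: AJLZ={C,G,T} ∩ F={G} → {G} (+0)
site 5, node QV: Q={C} ∪ V={A} → {A,C} (+1)
site 5, node AFJLQVZ: AFJLZ={G} ∪ QV={A,C} → {A,C,G} (+1)
per-site changes: [4, 4, 4, 2, 2, 4]; total = 20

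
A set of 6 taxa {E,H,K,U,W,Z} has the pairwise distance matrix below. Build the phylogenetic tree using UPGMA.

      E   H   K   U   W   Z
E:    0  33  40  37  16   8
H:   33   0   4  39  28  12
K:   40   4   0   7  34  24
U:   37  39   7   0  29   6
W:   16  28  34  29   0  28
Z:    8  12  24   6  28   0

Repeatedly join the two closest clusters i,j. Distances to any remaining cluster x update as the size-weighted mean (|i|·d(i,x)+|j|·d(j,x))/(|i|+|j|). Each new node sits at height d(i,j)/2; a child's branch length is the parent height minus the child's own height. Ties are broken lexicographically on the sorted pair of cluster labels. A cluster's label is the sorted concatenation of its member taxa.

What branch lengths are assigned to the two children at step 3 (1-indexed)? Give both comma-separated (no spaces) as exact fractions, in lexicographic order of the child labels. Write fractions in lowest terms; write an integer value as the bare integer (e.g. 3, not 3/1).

8,8

step 1: merge (H,K) at d=4; branch lengths H→2, K→2; new cluster HK
  updated: d(E,HK)=73/2, d(HK,U)=23, d(HK,W)=31, d(HK,Z)=18
step 2: merge (U,Z) at d=6; branch lengths U→3, Z→3; new cluster UZ
  updated: d(E,UZ)=45/2, d(HK,UZ)=41/2, d(UZ,W)=57/2
step 3: merge (E,W) at d=16; branch lengths E→8, W→8; new cluster EW
  updated: d(EW,HK)=135/4, d(EW,UZ)=51/2
step 4: merge (HK,UZ) at d=41/2; branch lengths HK→33/4, UZ→29/4; new cluster HKUZ
  updated: d(EW,HKUZ)=237/8
step 5: merge (EW,HKUZ) at d=237/8; branch lengths EW→109/16, HKUZ→73/16; new cluster EHKUWZ
final tree: ((E:8,W:8):109/16,((H:2,K:2):33/4,(U:3,Z:3):29/4):73/16)
total length: 423/8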